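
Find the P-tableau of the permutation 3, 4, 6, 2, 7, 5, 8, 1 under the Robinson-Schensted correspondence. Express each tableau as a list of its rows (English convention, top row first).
Insert 3: appended to row 1. P = [[3]].
Insert 4: appended to row 1. P = [[3, 4]].
Insert 6: appended to row 1. P = [[3, 4, 6]].
Insert 2: 2 bumps 3 from row 1; 3 starts row 2. P = [[2, 4, 6], [3]].
Insert 7: appended to row 1. P = [[2, 4, 6, 7], [3]].
Insert 5: 5 bumps 6 from row 1; 6 appends to row 2. P = [[2, 4, 5, 7], [3, 6]].
Insert 8: appended to row 1. P = [[2, 4, 5, 7, 8], [3, 6]].
Insert 1: 1 bumps 2 from row 1; 2 bumps 3 from row 2; 3 starts row 3. P = [[1, 4, 5, 7, 8], [2, 6], [3]].

So P = [[1, 4, 5, 7, 8], [2, 6], [3]].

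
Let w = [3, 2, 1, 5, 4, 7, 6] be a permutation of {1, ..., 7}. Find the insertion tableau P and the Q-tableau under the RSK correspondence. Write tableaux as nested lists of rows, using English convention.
Insert each entry of the permutation into P by Schensted row insertion, recording in Q the position of each new cell.

After inserting 3: P = [[3]].
After inserting 2: P = [[2], [3]].
After inserting 1: P = [[1], [2], [3]].
After inserting 5: P = [[1, 5], [2], [3]].
After inserting 4: P = [[1, 4], [2, 5], [3]].
After inserting 7: P = [[1, 4, 7], [2, 5], [3]].
After inserting 6: P = [[1, 4, 6], [2, 5, 7], [3]].

So P = [[1, 4, 6], [2, 5, 7], [3]], Q = [[1, 4, 6], [2, 5, 7], [3]].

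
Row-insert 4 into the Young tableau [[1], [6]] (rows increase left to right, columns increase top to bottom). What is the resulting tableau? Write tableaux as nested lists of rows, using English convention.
4 is larger than every entry of row 1, so it is appended to row 1. The new tableau is [[1, 4], [6]].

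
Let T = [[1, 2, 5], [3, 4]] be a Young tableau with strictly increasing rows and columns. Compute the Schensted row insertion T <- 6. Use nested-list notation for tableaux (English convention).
[[1, 2, 5, 6], [3, 4]]

6 is larger than every entry of row 1, so it is appended to row 1. The new tableau is [[1, 2, 5, 6], [3, 4]].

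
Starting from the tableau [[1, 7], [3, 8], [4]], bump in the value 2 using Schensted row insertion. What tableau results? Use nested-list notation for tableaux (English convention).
[[1, 2], [3, 7], [4, 8]]

In row 1, 2 replaces 7 (the leftmost entry greater than 2); 7 is bumped to row 2. In row 2, 7 replaces 8 (the leftmost entry greater than 7); 8 is bumped to row 3. 8 is appended to row 3. The new tableau is [[1, 2], [3, 7], [4, 8]].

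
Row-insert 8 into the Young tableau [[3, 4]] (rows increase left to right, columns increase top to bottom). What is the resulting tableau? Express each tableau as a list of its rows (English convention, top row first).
[[3, 4, 8]]

8 is larger than every entry of row 1, so it is appended to row 1. The new tableau is [[3, 4, 8]].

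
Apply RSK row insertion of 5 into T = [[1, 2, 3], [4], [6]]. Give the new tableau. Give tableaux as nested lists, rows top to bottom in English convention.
[[1, 2, 3, 5], [4], [6]]

5 is larger than every entry of row 1, so it is appended to row 1. The new tableau is [[1, 2, 3, 5], [4], [6]].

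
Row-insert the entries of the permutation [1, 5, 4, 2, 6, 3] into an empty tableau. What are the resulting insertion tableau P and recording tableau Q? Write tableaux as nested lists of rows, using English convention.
Insert each entry of the permutation into P by Schensted row insertion, recording in Q the position of each new cell.

Insert 1: appended to row 1. P = [[1]], Q = [[1]].
Insert 5: appended to row 1. P = [[1, 5]], Q = [[1, 2]].
Insert 4: 4 bumps 5 from row 1; 5 starts row 2. P = [[1, 4], [5]], Q = [[1, 2], [3]].
Insert 2: 2 bumps 4 from row 1; 4 bumps 5 from row 2; 5 starts row 3. P = [[1, 2], [4], [5]], Q = [[1, 2], [3], [4]].
Insert 6: appended to row 1. P = [[1, 2, 6], [4], [5]], Q = [[1, 2, 5], [3], [4]].
Insert 3: 3 bumps 6 from row 1; 6 appends to row 2. P = [[1, 2, 3], [4, 6], [5]], Q = [[1, 2, 5], [3, 6], [4]].

So P = [[1, 2, 3], [4, 6], [5]], Q = [[1, 2, 5], [3, 6], [4]].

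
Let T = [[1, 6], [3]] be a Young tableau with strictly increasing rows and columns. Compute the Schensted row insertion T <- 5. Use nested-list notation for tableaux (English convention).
[[1, 5], [3, 6]]

In row 1, 5 replaces 6 (the leftmost entry greater than 5); 6 is bumped to row 2. 6 is appended to row 2. The new tableau is [[1, 5], [3, 6]].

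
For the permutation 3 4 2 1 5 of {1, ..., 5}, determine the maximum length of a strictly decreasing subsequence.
3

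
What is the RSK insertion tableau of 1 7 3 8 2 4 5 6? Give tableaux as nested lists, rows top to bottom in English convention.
Insert 1: appended to row 1. P = [[1]].
Insert 7: appended to row 1. P = [[1, 7]].
Insert 3: 3 bumps 7 from row 1; 7 starts row 2. P = [[1, 3], [7]].
Insert 8: appended to row 1. P = [[1, 3, 8], [7]].
Insert 2: 2 bumps 3 from row 1; 3 bumps 7 from row 2; 7 starts row 3. P = [[1, 2, 8], [3], [7]].
Insert 4: 4 bumps 8 from row 1; 8 appends to row 2. P = [[1, 2, 4], [3, 8], [7]].
Insert 5: appended to row 1. P = [[1, 2, 4, 5], [3, 8], [7]].
Insert 6: appended to row 1. P = [[1, 2, 4, 5, 6], [3, 8], [7]].

So P = [[1, 2, 4, 5, 6], [3, 8], [7]].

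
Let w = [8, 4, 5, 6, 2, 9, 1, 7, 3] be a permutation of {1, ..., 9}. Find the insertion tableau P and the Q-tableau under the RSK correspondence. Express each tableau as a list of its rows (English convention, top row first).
Insert each entry of the permutation into P by Schensted row insertion, recording in Q the position of each new cell.

Insert 8: appended to row 1. P = [[8]].
Insert 4: 4 bumps 8 from row 1; 8 starts row 2. P = [[4], [8]].
Insert 5: appended to row 1. P = [[4, 5], [8]].
Insert 6: appended to row 1. P = [[4, 5, 6], [8]].
Insert 2: 2 bumps 4 from row 1; 4 bumps 8 from row 2; 8 starts row 3. P = [[2, 5, 6], [4], [8]].
Insert 9: appended to row 1. P = [[2, 5, 6, 9], [4], [8]].
Insert 1: 1 bumps 2 from row 1; 2 bumps 4 from row 2; 4 bumps 8 from row 3; 8 starts row 4. P = [[1, 5, 6, 9], [2], [4], [8]].
Insert 7: 7 bumps 9 from row 1; 9 appends to row 2. P = [[1, 5, 6, 7], [2, 9], [4], [8]].
Insert 3: 3 bumps 5 from row 1; 5 bumps 9 from row 2; 9 appends to row 3. P = [[1, 3, 6, 7], [2, 5], [4, 9], [8]].

So P = [[1, 3, 6, 7], [2, 5], [4, 9], [8]], Q = [[1, 3, 4, 6], [2, 8], [5, 9], [7]].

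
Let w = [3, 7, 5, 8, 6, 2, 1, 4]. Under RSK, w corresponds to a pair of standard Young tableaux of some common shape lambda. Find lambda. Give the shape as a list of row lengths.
[3, 2, 2, 1]

Row-insert each entry into an empty tableau.

After inserting 3: P = [[3]].
After inserting 7: P = [[3, 7]].
After inserting 5: P = [[3, 5], [7]].
After inserting 8: P = [[3, 5, 8], [7]].
After inserting 6: P = [[3, 5, 6], [7, 8]].
After inserting 2: P = [[2, 5, 6], [3, 8], [7]].
After inserting 1: P = [[1, 5, 6], [2, 8], [3], [7]].
After inserting 4: P = [[1, 4, 6], [2, 5], [3, 8], [7]].

The final insertion tableau P = [[1, 4, 6], [2, 5], [3, 8], [7]] has shape [3, 2, 2, 1].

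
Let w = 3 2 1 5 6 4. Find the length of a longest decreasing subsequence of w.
3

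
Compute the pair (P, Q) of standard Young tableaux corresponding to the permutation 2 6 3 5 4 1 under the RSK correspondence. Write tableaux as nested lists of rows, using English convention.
P = [[1, 3, 4], [2], [5], [6]], Q = [[1, 2, 4], [3], [5], [6]]

Insert each entry of the permutation into P by Schensted row insertion, recording in Q the position of each new cell.

Insert 2: appended to row 1. P = [[2]].
Insert 6: appended to row 1. P = [[2, 6]].
Insert 3: 3 bumps 6 from row 1; 6 starts row 2. P = [[2, 3], [6]].
Insert 5: appended to row 1. P = [[2, 3, 5], [6]].
Insert 4: 4 bumps 5 from row 1; 5 bumps 6 from row 2; 6 starts row 3. P = [[2, 3, 4], [5], [6]].
Insert 1: 1 bumps 2 from row 1; 2 bumps 5 from row 2; 5 bumps 6 from row 3; 6 starts row 4. P = [[1, 3, 4], [2], [5], [6]].

So P = [[1, 3, 4], [2], [5], [6]], Q = [[1, 2, 4], [3], [5], [6]].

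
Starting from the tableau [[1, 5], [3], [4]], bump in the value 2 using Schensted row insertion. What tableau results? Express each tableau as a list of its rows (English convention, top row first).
In row 1, 2 replaces 5 (the leftmost entry greater than 2); 5 is bumped to row 2. 5 is appended to row 2. The new tableau is [[1, 2], [3, 5], [4]].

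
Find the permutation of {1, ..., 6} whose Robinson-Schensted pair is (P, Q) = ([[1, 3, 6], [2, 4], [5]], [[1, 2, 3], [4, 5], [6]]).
2 5 6 1 4 3

Reverse the RSK construction: for i from n down to 1, find the cell of Q containing i, remove the entry at that cell from P, and reverse-bump it up through P; the value ejected from row 1 is w(i).

Step i=6: Q has 6 at row 3, column 1; remove 5 from row 3 of P and reverse-bump: 5 enters row 2 and ejects 4; 4 enters row 1 and ejects 3. So w(6) = 3. P is now [[1, 4, 6], [2, 5]].
Step i=5: Q has 5 at row 2, column 2; remove 5 from row 2 of P and reverse-bump: 5 enters row 1 and ejects 4. So w(5) = 4. P is now [[1, 5, 6], [2]].
Step i=4: Q has 4 at row 2, column 1; remove 2 from row 2 of P and reverse-bump: 2 enters row 1 and ejects 1. So w(4) = 1. P is now [[2, 5, 6]].
Step i=3: Q has 3 at row 1, column 3; remove that cell from P, ejecting 6. So w(3) = 6. P is now [[2, 5]].
Step i=2: Q has 2 at row 1, column 2; remove that cell from P, ejecting 5. So w(2) = 5. P is now [[2]].
Step i=1: Q has 1 at row 1, column 1; remove that cell from P, ejecting 2. So w(1) = 2. P is now [].

So w = 2 5 6 1 4 3.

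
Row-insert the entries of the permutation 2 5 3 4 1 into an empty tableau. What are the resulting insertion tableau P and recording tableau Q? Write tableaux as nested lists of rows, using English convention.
Insert each entry of the permutation into P by Schensted row insertion, recording in Q the position of each new cell.

Insert 2: appended to row 1. P = [[2]].
Insert 5: appended to row 1. P = [[2, 5]].
Insert 3: 3 bumps 5 from row 1; 5 starts row 2. P = [[2, 3], [5]].
Insert 4: appended to row 1. P = [[2, 3, 4], [5]].
Insert 1: 1 bumps 2 from row 1; 2 bumps 5 from row 2; 5 starts row 3. P = [[1, 3, 4], [2], [5]].

So P = [[1, 3, 4], [2], [5]], Q = [[1, 2, 4], [3], [5]].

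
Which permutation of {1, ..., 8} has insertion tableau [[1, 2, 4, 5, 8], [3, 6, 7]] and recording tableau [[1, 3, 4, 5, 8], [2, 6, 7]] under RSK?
3 1 2 6 7 4 5 8

Reverse RSK: for i = n, n-1, ..., 1, locate i in Q, remove the corresponding corner cell from P, and reverse-bump its entry up through P; the value ejected from row 1 is w(i).

So w = 3 1 2 6 7 4 5 8.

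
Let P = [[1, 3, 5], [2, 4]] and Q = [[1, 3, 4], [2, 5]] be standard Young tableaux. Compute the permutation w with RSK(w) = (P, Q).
Reverse the RSK construction: for i from n down to 1, find the cell of Q containing i, remove the entry at that cell from P, and reverse-bump it up through P; the value ejected from row 1 is w(i).

Step i=5: Q has 5 at row 2, column 2; remove 4 from row 2 of P and reverse-bump: 4 enters row 1 and ejects 3. So w(5) = 3. P is now [[1, 4, 5], [2]].
Step i=4: Q has 4 at row 1, column 3; remove that cell from P, ejecting 5. So w(4) = 5. P is now [[1, 4], [2]].
Step i=3: Q has 3 at row 1, column 2; remove that cell from P, ejecting 4. So w(3) = 4. P is now [[1], [2]].
Step i=2: Q has 2 at row 2, column 1; remove 2 from row 2 of P and reverse-bump: 2 enters row 1 and ejects 1. So w(2) = 1. P is now [[2]].
Step i=1: Q has 1 at row 1, column 1; remove that cell from P, ejecting 2. So w(1) = 2. P is now [].

So w = 2 1 4 5 3.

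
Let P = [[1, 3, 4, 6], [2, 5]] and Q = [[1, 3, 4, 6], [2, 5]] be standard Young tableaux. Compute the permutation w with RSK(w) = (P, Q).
Reverse the RSK construction: for i from n down to 1, find the cell of Q containing i, remove the entry at that cell from P, and reverse-bump it up through P; the value ejected from row 1 is w(i).

Step i=6: Q has 6 at row 1, column 4; remove that cell from P, ejecting 6. So w(6) = 6. P is now [[1, 3, 4], [2, 5]].
Step i=5: Q has 5 at row 2, column 2; remove 5 from row 2 of P and reverse-bump: 5 enters row 1 and ejects 4. So w(5) = 4. P is now [[1, 3, 5], [2]].
Step i=4: Q has 4 at row 1, column 3; remove that cell from P, ejecting 5. So w(4) = 5. P is now [[1, 3], [2]].
Step i=3: Q has 3 at row 1, column 2; remove that cell from P, ejecting 3. So w(3) = 3. P is now [[1], [2]].
Step i=2: Q has 2 at row 2, column 1; remove 2 from row 2 of P and reverse-bump: 2 enters row 1 and ejects 1. So w(2) = 1. P is now [[2]].
Step i=1: Q has 1 at row 1, column 1; remove that cell from P, ejecting 2. So w(1) = 2. P is now [].

So w = 2 1 3 5 4 6.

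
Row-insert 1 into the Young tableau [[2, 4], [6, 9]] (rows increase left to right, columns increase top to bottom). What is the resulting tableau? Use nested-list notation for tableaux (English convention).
[[1, 4], [2, 9], [6]]

In row 1, 1 replaces 2 (the leftmost entry greater than 1); 2 is bumped to row 2. In row 2, 2 replaces 6 (the leftmost entry greater than 2); 6 is bumped to row 3. 6 starts a new row 3. The new tableau is [[1, 4], [2, 9], [6]].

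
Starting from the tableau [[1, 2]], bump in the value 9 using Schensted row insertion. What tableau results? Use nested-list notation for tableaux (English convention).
9 is larger than every entry of row 1, so it is appended to row 1. The new tableau is [[1, 2, 9]].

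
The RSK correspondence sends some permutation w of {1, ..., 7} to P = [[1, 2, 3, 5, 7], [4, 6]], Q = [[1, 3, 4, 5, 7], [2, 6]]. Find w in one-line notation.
4 1 2 3 6 5 7

Reverse the RSK construction: for i from n down to 1, find the cell of Q containing i, remove the entry at that cell from P, and reverse-bump it up through P; the value ejected from row 1 is w(i).

Step i=7: Q has 7 at row 1, column 5; remove that cell from P, ejecting 7. So w(7) = 7. P is now [[1, 2, 3, 5], [4, 6]].
Step i=6: Q has 6 at row 2, column 2; remove 6 from row 2 of P and reverse-bump: 6 enters row 1 and ejects 5. So w(6) = 5. P is now [[1, 2, 3, 6], [4]].
Step i=5: Q has 5 at row 1, column 4; remove that cell from P, ejecting 6. So w(5) = 6. P is now [[1, 2, 3], [4]].
Step i=4: Q has 4 at row 1, column 3; remove that cell from P, ejecting 3. So w(4) = 3. P is now [[1, 2], [4]].
Step i=3: Q has 3 at row 1, column 2; remove that cell from P, ejecting 2. So w(3) = 2. P is now [[1], [4]].
Step i=2: Q has 2 at row 2, column 1; remove 4 from row 2 of P and reverse-bump: 4 enters row 1 and ejects 1. So w(2) = 1. P is now [[4]].
Step i=1: Q has 1 at row 1, column 1; remove that cell from P, ejecting 4. So w(1) = 4. P is now [].

So w = 4 1 2 3 6 5 7.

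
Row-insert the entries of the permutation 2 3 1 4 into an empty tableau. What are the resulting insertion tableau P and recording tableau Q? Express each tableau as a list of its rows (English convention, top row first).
P = [[1, 3, 4], [2]], Q = [[1, 2, 4], [3]]

Insert each entry of the permutation into P by Schensted row insertion, recording in Q the position of each new cell.

Insert 2: appended to row 1. P = [[2]], Q = [[1]].
Insert 3: appended to row 1. P = [[2, 3]], Q = [[1, 2]].
Insert 1: 1 bumps 2 from row 1; 2 starts row 2. P = [[1, 3], [2]], Q = [[1, 2], [3]].
Insert 4: appended to row 1. P = [[1, 3, 4], [2]], Q = [[1, 2, 4], [3]].

So P = [[1, 3, 4], [2]], Q = [[1, 2, 4], [3]].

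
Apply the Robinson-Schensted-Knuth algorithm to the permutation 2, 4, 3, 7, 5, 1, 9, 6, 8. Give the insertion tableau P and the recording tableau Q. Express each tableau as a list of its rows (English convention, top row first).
P = [[1, 3, 5, 6, 8], [2, 7, 9], [4]], Q = [[1, 2, 4, 7, 9], [3, 5, 8], [6]]

Insert each entry of the permutation into P by Schensted row insertion, recording in Q the position of each new cell.

After inserting 2: P = [[2]].
After inserting 4: P = [[2, 4]].
After inserting 3: P = [[2, 3], [4]].
After inserting 7: P = [[2, 3, 7], [4]].
After inserting 5: P = [[2, 3, 5], [4, 7]].
After inserting 1: P = [[1, 3, 5], [2, 7], [4]].
After inserting 9: P = [[1, 3, 5, 9], [2, 7], [4]].
After inserting 6: P = [[1, 3, 5, 6], [2, 7, 9], [4]].
After inserting 8: P = [[1, 3, 5, 6, 8], [2, 7, 9], [4]].

So P = [[1, 3, 5, 6, 8], [2, 7, 9], [4]], Q = [[1, 2, 4, 7, 9], [3, 5, 8], [6]].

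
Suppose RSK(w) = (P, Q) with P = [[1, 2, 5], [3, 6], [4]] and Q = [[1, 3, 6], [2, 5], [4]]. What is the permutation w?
4 3 6 1 2 5

Reverse the RSK construction: for i from n down to 1, find the cell of Q containing i, remove the entry at that cell from P, and reverse-bump it up through P; the value ejected from row 1 is w(i).

Step i=6: Q has 6 at row 1, column 3; remove that cell from P, ejecting 5. So w(6) = 5. P is now [[1, 2], [3, 6], [4]].
Step i=5: Q has 5 at row 2, column 2; remove 6 from row 2 of P and reverse-bump: 6 enters row 1 and ejects 2. So w(5) = 2. P is now [[1, 6], [3], [4]].
Step i=4: Q has 4 at row 3, column 1; remove 4 from row 3 of P and reverse-bump: 4 enters row 2 and ejects 3; 3 enters row 1 and ejects 1. So w(4) = 1. P is now [[3, 6], [4]].
Step i=3: Q has 3 at row 1, column 2; remove that cell from P, ejecting 6. So w(3) = 6. P is now [[3], [4]].
Step i=2: Q has 2 at row 2, column 1; remove 4 from row 2 of P and reverse-bump: 4 enters row 1 and ejects 3. So w(2) = 3. P is now [[4]].
Step i=1: Q has 1 at row 1, column 1; remove that cell from P, ejecting 4. So w(1) = 4. P is now [].

So w = 4 3 6 1 2 5.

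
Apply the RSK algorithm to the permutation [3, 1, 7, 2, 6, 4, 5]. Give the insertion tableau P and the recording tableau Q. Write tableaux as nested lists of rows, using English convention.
P = [[1, 2, 4, 5], [3, 6], [7]], Q = [[1, 3, 5, 7], [2, 4], [6]]

Insert each entry of the permutation into P by Schensted row insertion, recording in Q the position of each new cell.

Insert 3: appended to row 1. P = [[3]].
Insert 1: 1 bumps 3 from row 1; 3 starts row 2. P = [[1], [3]].
Insert 7: appended to row 1. P = [[1, 7], [3]].
Insert 2: 2 bumps 7 from row 1; 7 appends to row 2. P = [[1, 2], [3, 7]].
Insert 6: appended to row 1. P = [[1, 2, 6], [3, 7]].
Insert 4: 4 bumps 6 from row 1; 6 bumps 7 from row 2; 7 starts row 3. P = [[1, 2, 4], [3, 6], [7]].
Insert 5: appended to row 1. P = [[1, 2, 4, 5], [3, 6], [7]].

So P = [[1, 2, 4, 5], [3, 6], [7]], Q = [[1, 3, 5, 7], [2, 4], [6]].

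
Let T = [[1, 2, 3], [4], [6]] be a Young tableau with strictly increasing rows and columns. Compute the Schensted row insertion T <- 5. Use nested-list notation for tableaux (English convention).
[[1, 2, 3, 5], [4], [6]]

5 is larger than every entry of row 1, so it is appended to row 1. The new tableau is [[1, 2, 3, 5], [4], [6]].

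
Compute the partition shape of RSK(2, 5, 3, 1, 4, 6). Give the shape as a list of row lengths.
[4, 1, 1]

Row-insert each entry into an empty tableau.

After inserting 2: P = [[2]].
After inserting 5: P = [[2, 5]].
After inserting 3: P = [[2, 3], [5]].
After inserting 1: P = [[1, 3], [2], [5]].
After inserting 4: P = [[1, 3, 4], [2], [5]].
After inserting 6: P = [[1, 3, 4, 6], [2], [5]].

The final insertion tableau P = [[1, 3, 4, 6], [2], [5]] has shape [4, 1, 1].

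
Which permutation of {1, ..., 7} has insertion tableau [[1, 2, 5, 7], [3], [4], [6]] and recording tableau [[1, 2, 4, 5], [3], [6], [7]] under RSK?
Reverse the RSK construction: for i from n down to 1, find the cell of Q containing i, remove the entry at that cell from P, and reverse-bump it up through P; the value ejected from row 1 is w(i).

Step i=7: Q has 7 at row 4, column 1; remove 6 from row 4 of P and reverse-bump: 6 enters row 3 and ejects 4; 4 enters row 2 and ejects 3; 3 enters row 1 and ejects 2. So w(7) = 2. P is now [[1, 3, 5, 7], [4], [6]].
Step i=6: Q has 6 at row 3, column 1; remove 6 from row 3 of P and reverse-bump: 6 enters row 2 and ejects 4; 4 enters row 1 and ejects 3. So w(6) = 3. P is now [[1, 4, 5, 7], [6]].
Step i=5: Q has 5 at row 1, column 4; remove that cell from P, ejecting 7. So w(5) = 7. P is now [[1, 4, 5], [6]].
Step i=4: Q has 4 at row 1, column 3; remove that cell from P, ejecting 5. So w(4) = 5. P is now [[1, 4], [6]].
Step i=3: Q has 3 at row 2, column 1; remove 6 from row 2 of P and reverse-bump: 6 enters row 1 and ejects 4. So w(3) = 4. P is now [[1, 6]].
Step i=2: Q has 2 at row 1, column 2; remove that cell from P, ejecting 6. So w(2) = 6. P is now [[1]].
Step i=1: Q has 1 at row 1, column 1; remove that cell from P, ejecting 1. So w(1) = 1. P is now [].

So w = 1 6 4 5 7 3 2.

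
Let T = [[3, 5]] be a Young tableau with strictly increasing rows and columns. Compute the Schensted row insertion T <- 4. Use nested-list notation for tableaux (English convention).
In row 1, 4 replaces 5 (the leftmost entry greater than 4); 5 is bumped to row 2. 5 starts a new row 2. The new tableau is [[3, 4], [5]].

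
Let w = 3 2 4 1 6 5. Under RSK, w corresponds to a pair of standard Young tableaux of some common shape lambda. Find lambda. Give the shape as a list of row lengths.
[3, 2, 1]

Row-insert each entry into an empty tableau.

After inserting 3: P = [[3]].
After inserting 2: P = [[2], [3]].
After inserting 4: P = [[2, 4], [3]].
After inserting 1: P = [[1, 4], [2], [3]].
After inserting 6: P = [[1, 4, 6], [2], [3]].
After inserting 5: P = [[1, 4, 5], [2, 6], [3]].

The final insertion tableau P = [[1, 4, 5], [2, 6], [3]] has shape [3, 2, 1].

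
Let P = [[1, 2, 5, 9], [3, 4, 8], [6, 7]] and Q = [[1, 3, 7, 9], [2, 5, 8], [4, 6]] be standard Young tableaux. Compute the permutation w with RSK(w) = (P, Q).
6 3 7 1 4 2 8 5 9

Reverse RSK: for i = n, n-1, ..., 1, locate i in Q, remove the corresponding corner cell from P, and reverse-bump its entry up through P; the value ejected from row 1 is w(i).

So w = 6 3 7 1 4 2 8 5 9.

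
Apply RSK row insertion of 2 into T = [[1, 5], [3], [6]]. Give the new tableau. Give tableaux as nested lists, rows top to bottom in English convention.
[[1, 2], [3, 5], [6]]

In row 1, 2 replaces 5 (the leftmost entry greater than 2); 5 is bumped to row 2. 5 is appended to row 2. The new tableau is [[1, 2], [3, 5], [6]].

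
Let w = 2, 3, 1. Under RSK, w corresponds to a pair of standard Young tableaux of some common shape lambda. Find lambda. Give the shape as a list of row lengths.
[2, 1]

Row-insert each entry into an empty tableau.

After inserting 2: P = [[2]].
After inserting 3: P = [[2, 3]].
After inserting 1: P = [[1, 3], [2]].

The final insertion tableau P = [[1, 3], [2]] has shape [2, 1].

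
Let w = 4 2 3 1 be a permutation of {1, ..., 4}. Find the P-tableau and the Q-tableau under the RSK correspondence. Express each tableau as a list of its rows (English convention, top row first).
Insert each entry of the permutation into P by Schensted row insertion, recording in Q the position of each new cell.

Insert 4: appended to row 1. P = [[4]].
Insert 2: 2 bumps 4 from row 1; 4 starts row 2. P = [[2], [4]].
Insert 3: appended to row 1. P = [[2, 3], [4]].
Insert 1: 1 bumps 2 from row 1; 2 bumps 4 from row 2; 4 starts row 3. P = [[1, 3], [2], [4]].

So P = [[1, 3], [2], [4]], Q = [[1, 3], [2], [4]].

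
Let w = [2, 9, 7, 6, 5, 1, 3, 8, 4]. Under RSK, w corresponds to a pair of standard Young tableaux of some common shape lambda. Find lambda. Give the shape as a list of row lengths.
Row-insert each entry into an empty tableau.

After inserting 2: P = [[2]].
After inserting 9: P = [[2, 9]].
After inserting 7: P = [[2, 7], [9]].
After inserting 6: P = [[2, 6], [7], [9]].
After inserting 5: P = [[2, 5], [6], [7], [9]].
After inserting 1: P = [[1, 5], [2], [6], [7], [9]].
After inserting 3: P = [[1, 3], [2, 5], [6], [7], [9]].
After inserting 8: P = [[1, 3, 8], [2, 5], [6], [7], [9]].
After inserting 4: P = [[1, 3, 4], [2, 5, 8], [6], [7], [9]].

The final insertion tableau P = [[1, 3, 4], [2, 5, 8], [6], [7], [9]] has shape [3, 3, 1, 1, 1].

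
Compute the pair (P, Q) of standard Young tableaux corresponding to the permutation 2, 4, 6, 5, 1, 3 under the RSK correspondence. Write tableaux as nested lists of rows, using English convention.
Insert each entry of the permutation into P by Schensted row insertion, recording in Q the position of each new cell.

Insert 2: appended to row 1. P = [[2]].
Insert 4: appended to row 1. P = [[2, 4]].
Insert 6: appended to row 1. P = [[2, 4, 6]].
Insert 5: 5 bumps 6 from row 1; 6 starts row 2. P = [[2, 4, 5], [6]].
Insert 1: 1 bumps 2 from row 1; 2 bumps 6 from row 2; 6 starts row 3. P = [[1, 4, 5], [2], [6]].
Insert 3: 3 bumps 4 from row 1; 4 appends to row 2. P = [[1, 3, 5], [2, 4], [6]].

So P = [[1, 3, 5], [2, 4], [6]], Q = [[1, 2, 3], [4, 6], [5]].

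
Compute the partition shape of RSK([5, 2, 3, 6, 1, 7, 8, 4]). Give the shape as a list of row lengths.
[5, 2, 1]

Row-insert each entry into an empty tableau.

After inserting 5: P = [[5]].
After inserting 2: P = [[2], [5]].
After inserting 3: P = [[2, 3], [5]].
After inserting 6: P = [[2, 3, 6], [5]].
After inserting 1: P = [[1, 3, 6], [2], [5]].
After inserting 7: P = [[1, 3, 6, 7], [2], [5]].
After inserting 8: P = [[1, 3, 6, 7, 8], [2], [5]].
After inserting 4: P = [[1, 3, 4, 7, 8], [2, 6], [5]].

The final insertion tableau P = [[1, 3, 4, 7, 8], [2, 6], [5]] has shape [5, 2, 1].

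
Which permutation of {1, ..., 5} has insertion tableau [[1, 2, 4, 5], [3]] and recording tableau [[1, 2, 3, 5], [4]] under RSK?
Reverse the RSK construction: for i from n down to 1, find the cell of Q containing i, remove the entry at that cell from P, and reverse-bump it up through P; the value ejected from row 1 is w(i).

Step i=5: Q has 5 at row 1, column 4; remove that cell from P, ejecting 5. So w(5) = 5. P is now [[1, 2, 4], [3]].
Step i=4: Q has 4 at row 2, column 1; remove 3 from row 2 of P and reverse-bump: 3 enters row 1 and ejects 2. So w(4) = 2. P is now [[1, 3, 4]].
Step i=3: Q has 3 at row 1, column 3; remove that cell from P, ejecting 4. So w(3) = 4. P is now [[1, 3]].
Step i=2: Q has 2 at row 1, column 2; remove that cell from P, ejecting 3. So w(2) = 3. P is now [[1]].
Step i=1: Q has 1 at row 1, column 1; remove that cell from P, ejecting 1. So w(1) = 1. P is now [].

So w = 1 3 4 2 5.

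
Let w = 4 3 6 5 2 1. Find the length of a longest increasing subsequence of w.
2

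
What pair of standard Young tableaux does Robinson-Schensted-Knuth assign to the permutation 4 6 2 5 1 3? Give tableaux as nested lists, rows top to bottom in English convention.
P = [[1, 3], [2, 5], [4, 6]], Q = [[1, 2], [3, 4], [5, 6]]

Insert each entry of the permutation into P by Schensted row insertion, recording in Q the position of each new cell.

Insert 4: appended to row 1. P = [[4]].
Insert 6: appended to row 1. P = [[4, 6]].
Insert 2: 2 bumps 4 from row 1; 4 starts row 2. P = [[2, 6], [4]].
Insert 5: 5 bumps 6 from row 1; 6 appends to row 2. P = [[2, 5], [4, 6]].
Insert 1: 1 bumps 2 from row 1; 2 bumps 4 from row 2; 4 starts row 3. P = [[1, 5], [2, 6], [4]].
Insert 3: 3 bumps 5 from row 1; 5 bumps 6 from row 2; 6 appends to row 3. P = [[1, 3], [2, 5], [4, 6]].

So P = [[1, 3], [2, 5], [4, 6]], Q = [[1, 2], [3, 4], [5, 6]].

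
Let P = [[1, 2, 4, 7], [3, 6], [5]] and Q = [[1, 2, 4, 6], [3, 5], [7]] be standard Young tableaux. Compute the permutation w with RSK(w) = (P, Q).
1 5 3 6 4 7 2

Reverse the RSK construction: for i from n down to 1, find the cell of Q containing i, remove the entry at that cell from P, and reverse-bump it up through P; the value ejected from row 1 is w(i).

Step i=7: Q has 7 at row 3, column 1; remove 5 from row 3 of P and reverse-bump: 5 enters row 2 and ejects 3; 3 enters row 1 and ejects 2. So w(7) = 2. P is now [[1, 3, 4, 7], [5, 6]].
Step i=6: Q has 6 at row 1, column 4; remove that cell from P, ejecting 7. So w(6) = 7. P is now [[1, 3, 4], [5, 6]].
Step i=5: Q has 5 at row 2, column 2; remove 6 from row 2 of P and reverse-bump: 6 enters row 1 and ejects 4. So w(5) = 4. P is now [[1, 3, 6], [5]].
Step i=4: Q has 4 at row 1, column 3; remove that cell from P, ejecting 6. So w(4) = 6. P is now [[1, 3], [5]].
Step i=3: Q has 3 at row 2, column 1; remove 5 from row 2 of P and reverse-bump: 5 enters row 1 and ejects 3. So w(3) = 3. P is now [[1, 5]].
Step i=2: Q has 2 at row 1, column 2; remove that cell from P, ejecting 5. So w(2) = 5. P is now [[1]].
Step i=1: Q has 1 at row 1, column 1; remove that cell from P, ejecting 1. So w(1) = 1. P is now [].

So w = 1 5 3 6 4 7 2.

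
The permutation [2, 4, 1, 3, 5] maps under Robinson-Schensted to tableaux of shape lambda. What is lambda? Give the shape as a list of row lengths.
Row-insert each entry into an empty tableau.

After inserting 2: P = [[2]].
After inserting 4: P = [[2, 4]].
After inserting 1: P = [[1, 4], [2]].
After inserting 3: P = [[1, 3], [2, 4]].
After inserting 5: P = [[1, 3, 5], [2, 4]].

The final insertion tableau P = [[1, 3, 5], [2, 4]] has shape [3, 2].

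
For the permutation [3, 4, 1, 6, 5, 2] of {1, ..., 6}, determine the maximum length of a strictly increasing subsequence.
3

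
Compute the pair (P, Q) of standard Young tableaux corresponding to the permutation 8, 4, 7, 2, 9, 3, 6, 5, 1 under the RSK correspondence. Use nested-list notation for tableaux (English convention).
P = [[1, 3, 5], [2, 6, 9], [4], [7], [8]], Q = [[1, 3, 5], [2, 6, 7], [4], [8], [9]]

Insert each entry of the permutation into P by Schensted row insertion, recording in Q the position of each new cell.

After inserting 8: P = [[8]].
After inserting 4: P = [[4], [8]].
After inserting 7: P = [[4, 7], [8]].
After inserting 2: P = [[2, 7], [4], [8]].
After inserting 9: P = [[2, 7, 9], [4], [8]].
After inserting 3: P = [[2, 3, 9], [4, 7], [8]].
After inserting 6: P = [[2, 3, 6], [4, 7, 9], [8]].
After inserting 5: P = [[2, 3, 5], [4, 6, 9], [7], [8]].
After inserting 1: P = [[1, 3, 5], [2, 6, 9], [4], [7], [8]].

So P = [[1, 3, 5], [2, 6, 9], [4], [7], [8]], Q = [[1, 3, 5], [2, 6, 7], [4], [8], [9]].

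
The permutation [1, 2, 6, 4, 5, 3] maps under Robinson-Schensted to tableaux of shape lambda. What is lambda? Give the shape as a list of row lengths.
[4, 1, 1]

Row-insert each entry into an empty tableau.

After inserting 1: P = [[1]].
After inserting 2: P = [[1, 2]].
After inserting 6: P = [[1, 2, 6]].
After inserting 4: P = [[1, 2, 4], [6]].
After inserting 5: P = [[1, 2, 4, 5], [6]].
After inserting 3: P = [[1, 2, 3, 5], [4], [6]].

The final insertion tableau P = [[1, 2, 3, 5], [4], [6]] has shape [4, 1, 1].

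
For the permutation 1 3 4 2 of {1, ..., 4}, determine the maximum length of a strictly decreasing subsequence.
2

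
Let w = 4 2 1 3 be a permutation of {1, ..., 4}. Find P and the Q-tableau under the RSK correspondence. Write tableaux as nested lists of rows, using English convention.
P = [[1, 3], [2], [4]], Q = [[1, 4], [2], [3]]

Insert each entry of the permutation into P by Schensted row insertion, recording in Q the position of each new cell.

Insert 4: appended to row 1. P = [[4]].
Insert 2: 2 bumps 4 from row 1; 4 starts row 2. P = [[2], [4]].
Insert 1: 1 bumps 2 from row 1; 2 bumps 4 from row 2; 4 starts row 3. P = [[1], [2], [4]].
Insert 3: appended to row 1. P = [[1, 3], [2], [4]].

So P = [[1, 3], [2], [4]], Q = [[1, 4], [2], [3]].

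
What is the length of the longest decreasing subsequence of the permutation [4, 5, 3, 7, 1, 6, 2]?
3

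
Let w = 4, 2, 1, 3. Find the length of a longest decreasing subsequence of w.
3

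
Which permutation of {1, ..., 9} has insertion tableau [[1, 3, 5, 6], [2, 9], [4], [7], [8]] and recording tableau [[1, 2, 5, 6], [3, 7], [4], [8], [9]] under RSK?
2 8 7 4 5 9 6 3 1

Reverse the RSK construction: for i from n down to 1, find the cell of Q containing i, remove the entry at that cell from P, and reverse-bump it up through P; the value ejected from row 1 is w(i).

Step i=9: Q has 9 at row 5, column 1; remove 8 from row 5 of P and reverse-bump: 8 enters row 4 and ejects 7; 7 enters row 3 and ejects 4; 4 enters row 2 and ejects 2; 2 enters row 1 and ejects 1. So w(9) = 1. P is now [[2, 3, 5, 6], [4, 9], [7], [8]].
Step i=8: Q has 8 at row 4, column 1; remove 8 from row 4 of P and reverse-bump: 8 enters row 3 and ejects 7; 7 enters row 2 and ejects 4; 4 enters row 1 and ejects 3. So w(8) = 3. P is now [[2, 4, 5, 6], [7, 9], [8]].
Step i=7: Q has 7 at row 2, column 2; remove 9 from row 2 of P and reverse-bump: 9 enters row 1 and ejects 6. So w(7) = 6. P is now [[2, 4, 5, 9], [7], [8]].
Step i=6: Q has 6 at row 1, column 4; remove that cell from P, ejecting 9. So w(6) = 9. P is now [[2, 4, 5], [7], [8]].
Step i=5: Q has 5 at row 1, column 3; remove that cell from P, ejecting 5. So w(5) = 5. P is now [[2, 4], [7], [8]].
Step i=4: Q has 4 at row 3, column 1; remove 8 from row 3 of P and reverse-bump: 8 enters row 2 and ejects 7; 7 enters row 1 and ejects 4. So w(4) = 4. P is now [[2, 7], [8]].
Step i=3: Q has 3 at row 2, column 1; remove 8 from row 2 of P and reverse-bump: 8 enters row 1 and ejects 7. So w(3) = 7. P is now [[2, 8]].
Step i=2: Q has 2 at row 1, column 2; remove that cell from P, ejecting 8. So w(2) = 8. P is now [[2]].
Step i=1: Q has 1 at row 1, column 1; remove that cell from P, ejecting 2. So w(1) = 2. P is now [].

So w = 2 8 7 4 5 9 6 3 1.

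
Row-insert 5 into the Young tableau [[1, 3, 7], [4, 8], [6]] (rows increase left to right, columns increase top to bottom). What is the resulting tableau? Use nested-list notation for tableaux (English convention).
[[1, 3, 5], [4, 7], [6, 8]]

In row 1, 5 replaces 7 (the leftmost entry greater than 5); 7 is bumped to row 2. In row 2, 7 replaces 8 (the leftmost entry greater than 7); 8 is bumped to row 3. 8 is appended to row 3. The new tableau is [[1, 3, 5], [4, 7], [6, 8]].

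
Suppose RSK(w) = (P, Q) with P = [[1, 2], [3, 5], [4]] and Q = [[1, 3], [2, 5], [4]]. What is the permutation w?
4 3 5 1 2

Reverse RSK: for i = n, n-1, ..., 1, locate i in Q, remove the corresponding corner cell from P, and reverse-bump its entry up through P; the value ejected from row 1 is w(i).

So w = 4 3 5 1 2.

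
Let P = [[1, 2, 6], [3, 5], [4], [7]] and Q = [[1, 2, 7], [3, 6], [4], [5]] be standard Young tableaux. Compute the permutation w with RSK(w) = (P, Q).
4 7 5 3 1 2 6

Reverse the RSK construction: for i from n down to 1, find the cell of Q containing i, remove the entry at that cell from P, and reverse-bump it up through P; the value ejected from row 1 is w(i).

Step i=7: Q has 7 at row 1, column 3; remove that cell from P, ejecting 6. So w(7) = 6. P is now [[1, 2], [3, 5], [4], [7]].
Step i=6: Q has 6 at row 2, column 2; remove 5 from row 2 of P and reverse-bump: 5 enters row 1 and ejects 2. So w(6) = 2. P is now [[1, 5], [3], [4], [7]].
Step i=5: Q has 5 at row 4, column 1; remove 7 from row 4 of P and reverse-bump: 7 enters row 3 and ejects 4; 4 enters row 2 and ejects 3; 3 enters row 1 and ejects 1. So w(5) = 1. P is now [[3, 5], [4], [7]].
Step i=4: Q has 4 at row 3, column 1; remove 7 from row 3 of P and reverse-bump: 7 enters row 2 and ejects 4; 4 enters row 1 and ejects 3. So w(4) = 3. P is now [[4, 5], [7]].
Step i=3: Q has 3 at row 2, column 1; remove 7 from row 2 of P and reverse-bump: 7 enters row 1 and ejects 5. So w(3) = 5. P is now [[4, 7]].
Step i=2: Q has 2 at row 1, column 2; remove that cell from P, ejecting 7. So w(2) = 7. P is now [[4]].
Step i=1: Q has 1 at row 1, column 1; remove that cell from P, ejecting 4. So w(1) = 4. P is now [].

So w = 4 7 5 3 1 2 6.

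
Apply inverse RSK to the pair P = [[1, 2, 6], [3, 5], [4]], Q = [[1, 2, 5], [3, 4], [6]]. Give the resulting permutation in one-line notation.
Reverse RSK: for i = n, n-1, ..., 1, locate i in Q, remove the corresponding corner cell from P, and reverse-bump its entry up through P; the value ejected from row 1 is w(i).

So w = 4 5 1 3 6 2.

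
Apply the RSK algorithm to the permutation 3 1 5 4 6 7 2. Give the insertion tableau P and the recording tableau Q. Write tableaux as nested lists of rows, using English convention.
Insert each entry of the permutation into P by Schensted row insertion, recording in Q the position of each new cell.

Insert 3: appended to row 1. P = [[3]].
Insert 1: 1 bumps 3 from row 1; 3 starts row 2. P = [[1], [3]].
Insert 5: appended to row 1. P = [[1, 5], [3]].
Insert 4: 4 bumps 5 from row 1; 5 appends to row 2. P = [[1, 4], [3, 5]].
Insert 6: appended to row 1. P = [[1, 4, 6], [3, 5]].
Insert 7: appended to row 1. P = [[1, 4, 6, 7], [3, 5]].
Insert 2: 2 bumps 4 from row 1; 4 bumps 5 from row 2; 5 starts row 3. P = [[1, 2, 6, 7], [3, 4], [5]].

So P = [[1, 2, 6, 7], [3, 4], [5]], Q = [[1, 3, 5, 6], [2, 4], [7]].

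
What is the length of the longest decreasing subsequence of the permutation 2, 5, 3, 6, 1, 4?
3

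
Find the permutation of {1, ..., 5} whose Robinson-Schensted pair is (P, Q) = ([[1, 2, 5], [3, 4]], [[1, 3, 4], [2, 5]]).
Reverse the RSK construction: for i from n down to 1, find the cell of Q containing i, remove the entry at that cell from P, and reverse-bump it up through P; the value ejected from row 1 is w(i).

Step i=5: Q has 5 at row 2, column 2; remove 4 from row 2 of P and reverse-bump: 4 enters row 1 and ejects 2. So w(5) = 2. P is now [[1, 4, 5], [3]].
Step i=4: Q has 4 at row 1, column 3; remove that cell from P, ejecting 5. So w(4) = 5. P is now [[1, 4], [3]].
Step i=3: Q has 3 at row 1, column 2; remove that cell from P, ejecting 4. So w(3) = 4. P is now [[1], [3]].
Step i=2: Q has 2 at row 2, column 1; remove 3 from row 2 of P and reverse-bump: 3 enters row 1 and ejects 1. So w(2) = 1. P is now [[3]].
Step i=1: Q has 1 at row 1, column 1; remove that cell from P, ejecting 3. So w(1) = 3. P is now [].

So w = 3 1 4 5 2.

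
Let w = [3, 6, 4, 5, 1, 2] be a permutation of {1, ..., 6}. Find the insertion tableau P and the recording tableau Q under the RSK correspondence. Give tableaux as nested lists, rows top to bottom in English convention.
P = [[1, 2, 5], [3, 4], [6]], Q = [[1, 2, 4], [3, 6], [5]]

Insert each entry of the permutation into P by Schensted row insertion, recording in Q the position of each new cell.

Insert 3: appended to row 1. P = [[3]], Q = [[1]].
Insert 6: appended to row 1. P = [[3, 6]], Q = [[1, 2]].
Insert 4: 4 bumps 6 from row 1; 6 starts row 2. P = [[3, 4], [6]], Q = [[1, 2], [3]].
Insert 5: appended to row 1. P = [[3, 4, 5], [6]], Q = [[1, 2, 4], [3]].
Insert 1: 1 bumps 3 from row 1; 3 bumps 6 from row 2; 6 starts row 3. P = [[1, 4, 5], [3], [6]], Q = [[1, 2, 4], [3], [5]].
Insert 2: 2 bumps 4 from row 1; 4 appends to row 2. P = [[1, 2, 5], [3, 4], [6]], Q = [[1, 2, 4], [3, 6], [5]].

So P = [[1, 2, 5], [3, 4], [6]], Q = [[1, 2, 4], [3, 6], [5]].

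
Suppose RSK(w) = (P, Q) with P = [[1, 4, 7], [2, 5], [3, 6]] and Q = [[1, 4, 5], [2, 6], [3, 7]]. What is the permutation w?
3 2 1 6 7 5 4

Reverse RSK: for i = n, n-1, ..., 1, locate i in Q, remove the corresponding corner cell from P, and reverse-bump its entry up through P; the value ejected from row 1 is w(i).

So w = 3 2 1 6 7 5 4.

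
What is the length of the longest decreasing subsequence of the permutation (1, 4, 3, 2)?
3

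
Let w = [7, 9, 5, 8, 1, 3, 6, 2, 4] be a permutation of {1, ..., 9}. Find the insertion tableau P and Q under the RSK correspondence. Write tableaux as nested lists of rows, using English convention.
P = [[1, 2, 4], [3, 6], [5, 8], [7, 9]], Q = [[1, 2, 7], [3, 4], [5, 6], [8, 9]]

Insert each entry of the permutation into P by Schensted row insertion, recording in Q the position of each new cell.

Insert 7: appended to row 1. P = [[7]].
Insert 9: appended to row 1. P = [[7, 9]].
Insert 5: 5 bumps 7 from row 1; 7 starts row 2. P = [[5, 9], [7]].
Insert 8: 8 bumps 9 from row 1; 9 appends to row 2. P = [[5, 8], [7, 9]].
Insert 1: 1 bumps 5 from row 1; 5 bumps 7 from row 2; 7 starts row 3. P = [[1, 8], [5, 9], [7]].
Insert 3: 3 bumps 8 from row 1; 8 bumps 9 from row 2; 9 appends to row 3. P = [[1, 3], [5, 8], [7, 9]].
Insert 6: appended to row 1. P = [[1, 3, 6], [5, 8], [7, 9]].
Insert 2: 2 bumps 3 from row 1; 3 bumps 5 from row 2; 5 bumps 7 from row 3; 7 starts row 4. P = [[1, 2, 6], [3, 8], [5, 9], [7]].
Insert 4: 4 bumps 6 from row 1; 6 bumps 8 from row 2; 8 bumps 9 from row 3; 9 appends to row 4. P = [[1, 2, 4], [3, 6], [5, 8], [7, 9]].

So P = [[1, 2, 4], [3, 6], [5, 8], [7, 9]], Q = [[1, 2, 7], [3, 4], [5, 6], [8, 9]].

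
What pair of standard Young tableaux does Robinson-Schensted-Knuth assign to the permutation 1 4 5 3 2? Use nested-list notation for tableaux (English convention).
Insert each entry of the permutation into P by Schensted row insertion, recording in Q the position of each new cell.

Insert 1: appended to row 1. P = [[1]], Q = [[1]].
Insert 4: appended to row 1. P = [[1, 4]], Q = [[1, 2]].
Insert 5: appended to row 1. P = [[1, 4, 5]], Q = [[1, 2, 3]].
Insert 3: 3 bumps 4 from row 1; 4 starts row 2. P = [[1, 3, 5], [4]], Q = [[1, 2, 3], [4]].
Insert 2: 2 bumps 3 from row 1; 3 bumps 4 from row 2; 4 starts row 3. P = [[1, 2, 5], [3], [4]], Q = [[1, 2, 3], [4], [5]].

So P = [[1, 2, 5], [3], [4]], Q = [[1, 2, 3], [4], [5]].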